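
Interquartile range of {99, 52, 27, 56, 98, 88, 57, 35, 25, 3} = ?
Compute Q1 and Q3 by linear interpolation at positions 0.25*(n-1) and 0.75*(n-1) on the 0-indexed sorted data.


Sorted: 3, 25, 27, 35, 52, 56, 57, 88, 98, 99
Q1 (25th %ile) = 29.0000
Q3 (75th %ile) = 80.2500
IQR = 80.2500 - 29.0000 = 51.2500

IQR = 51.2500


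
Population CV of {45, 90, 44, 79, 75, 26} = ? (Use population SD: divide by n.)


Mean = 59.8333
SD = 22.8139
CV = (22.8139/59.8333)*100 = 38.1290%

CV = 38.1290%


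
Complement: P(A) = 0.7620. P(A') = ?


P(not A) = 1 - 0.7620 = 0.2380

P(not A) = 0.2380


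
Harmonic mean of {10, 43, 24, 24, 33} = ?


Sum of reciprocals = 1/10 + 1/43 + 1/24 + 1/24 + 1/33 = 0.236892
HM = 5/0.236892 = 21.1066

HM = 21.1066


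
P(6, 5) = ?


P(6,5) = 6!/1!
= 720/1
= 720

P(6,5) = 720


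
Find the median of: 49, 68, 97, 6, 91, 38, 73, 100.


Sorted: 6, 38, 49, 68, 73, 91, 97, 100
n = 8 (even)
Middle values: 68 and 73
Median = (68+73)/2 = 70.5000

Median = 70.5000


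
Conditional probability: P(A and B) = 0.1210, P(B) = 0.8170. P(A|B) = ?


P(A|B) = 0.1210/0.8170 = 0.1481

P(A|B) = 0.1481


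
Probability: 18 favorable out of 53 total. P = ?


P = 18/53 = 0.3396

P = 0.3396


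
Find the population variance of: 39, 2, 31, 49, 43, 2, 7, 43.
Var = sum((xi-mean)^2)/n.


Mean = 27.0000
Squared deviations: 144.0000, 625.0000, 16.0000, 484.0000, 256.0000, 625.0000, 400.0000, 256.0000
Sum = 2806.0000
Variance = 2806.0000/8 = 350.7500

Variance = 350.7500


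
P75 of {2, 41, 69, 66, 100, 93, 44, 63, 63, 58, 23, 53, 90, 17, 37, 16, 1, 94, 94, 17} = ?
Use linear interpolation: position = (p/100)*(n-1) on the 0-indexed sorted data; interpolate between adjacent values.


Sorted: 1, 2, 16, 17, 17, 23, 37, 41, 44, 53, 58, 63, 63, 66, 69, 90, 93, 94, 94, 100
n = 20
Index = 75/100 * 19 = 14.2500
Lower = data[14] = 69, Upper = data[15] = 90
P75 = 69 + 0.2500*(21) = 74.2500

P75 = 74.2500


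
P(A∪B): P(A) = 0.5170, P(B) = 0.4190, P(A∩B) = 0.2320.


P(A∪B) = 0.5170 + 0.4190 - 0.2320
= 0.9360 - 0.2320
= 0.7040

P(A∪B) = 0.7040


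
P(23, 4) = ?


P(23,4) = 23!/19!
= 25852016738884976640000/121645100408832000
= 212520

P(23,4) = 212520


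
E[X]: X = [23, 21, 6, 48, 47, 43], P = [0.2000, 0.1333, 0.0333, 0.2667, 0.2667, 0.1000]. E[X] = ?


E[X] = 23*0.2000 + 21*0.1333 + 6*0.0333 + 48*0.2667 + 47*0.2667 + 43*0.1000
= 4.6000 + 2.7993 + 0.1998 + 12.8016 + 12.5349 + 4.3000
= 37.2356

E[X] = 37.2356


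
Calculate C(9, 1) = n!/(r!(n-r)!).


C(9,1) = 9!/(1! × 8!)
= 362880/(1 × 40320)
= 9

C(9,1) = 9


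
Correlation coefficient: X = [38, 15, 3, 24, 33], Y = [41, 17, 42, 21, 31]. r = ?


Mean X = 22.6000, Mean Y = 30.4000
SD X = 12.563439, SD Y = 10.150862
Cov = 6.160000
r = 6.160000/(12.563439*10.150862) = 0.0483

r = 0.0483


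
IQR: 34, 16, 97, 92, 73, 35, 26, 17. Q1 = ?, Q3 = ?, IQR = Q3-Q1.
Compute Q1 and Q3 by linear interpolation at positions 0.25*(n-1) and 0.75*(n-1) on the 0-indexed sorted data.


Sorted: 16, 17, 26, 34, 35, 73, 92, 97
Q1 (25th %ile) = 23.7500
Q3 (75th %ile) = 77.7500
IQR = 77.7500 - 23.7500 = 54.0000

IQR = 54.0000


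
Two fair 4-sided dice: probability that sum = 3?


Total outcomes = 4×4 = 16
Favorable (sum = 3): 2
P = 2/16 = 0.1250

P = 0.1250


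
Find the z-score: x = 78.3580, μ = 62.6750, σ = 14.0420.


z = (78.3580 - 62.6750)/14.0420
= 15.6830/14.0420
= 1.1169

z = 1.1169


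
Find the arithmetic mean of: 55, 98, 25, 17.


Sum = 55 + 98 + 25 + 17 = 195
n = 4
Mean = 195/4 = 48.7500

Mean = 48.7500


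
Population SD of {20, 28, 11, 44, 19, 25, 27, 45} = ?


Mean = 27.3750
Variance = 123.2344
SD = sqrt(123.2344) = 11.1011

SD = 11.1011


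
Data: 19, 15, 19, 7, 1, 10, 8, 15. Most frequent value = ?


Frequencies: 1:1, 7:1, 8:1, 10:1, 15:2, 19:2
Max frequency = 2
Mode = 15, 19

Mode = 15, 19


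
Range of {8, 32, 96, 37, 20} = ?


Max = 96, Min = 8
Range = 96 - 8 = 88

Range = 88


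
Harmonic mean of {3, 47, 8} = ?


Sum of reciprocals = 1/3 + 1/47 + 1/8 = 0.479610
HM = 3/0.479610 = 6.2551

HM = 6.2551


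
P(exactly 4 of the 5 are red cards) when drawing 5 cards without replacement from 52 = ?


Hypergeometric: P(X=4) = C(26,4)·C(26,1) / C(52,5)
= 14950 × 26 / 2598960
= 388700/2598960 = 0.1496

P = 0.1496


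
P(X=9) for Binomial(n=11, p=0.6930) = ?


C(11,9) = 55
p^9 = 0.036864
(1-p)^2 = 0.094249
P = 55 * 0.036864 * 0.094249 = 0.1911

P(X=9) = 0.1911


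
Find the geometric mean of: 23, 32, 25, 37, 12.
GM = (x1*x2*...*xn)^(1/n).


Product = 23 × 32 × 25 × 37 × 12 = 8169600
GM = 8169600^(1/5) = 24.1235

GM = 24.1235


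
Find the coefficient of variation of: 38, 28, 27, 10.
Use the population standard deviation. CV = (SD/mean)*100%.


Mean = 25.7500
SD = 10.0592
CV = (10.0592/25.7500)*100 = 39.0649%

CV = 39.0649%


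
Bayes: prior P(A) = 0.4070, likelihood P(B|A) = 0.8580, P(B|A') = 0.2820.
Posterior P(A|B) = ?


P(B) = P(B|A)*P(A) + P(B|A')*P(A')
= 0.8580*0.4070 + 0.2820*0.5930
= 0.349206 + 0.167226 = 0.516432
P(A|B) = 0.349206/0.516432 = 0.6762

P(A|B) = 0.6762


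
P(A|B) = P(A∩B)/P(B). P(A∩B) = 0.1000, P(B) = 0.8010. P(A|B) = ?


P(A|B) = 0.1000/0.8010 = 0.1248

P(A|B) = 0.1248


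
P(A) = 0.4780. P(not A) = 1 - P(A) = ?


P(not A) = 1 - 0.4780 = 0.5220

P(not A) = 0.5220


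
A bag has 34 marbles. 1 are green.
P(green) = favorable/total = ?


P = 1/34 = 0.0294

P = 0.0294


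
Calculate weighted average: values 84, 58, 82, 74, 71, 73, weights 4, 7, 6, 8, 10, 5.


Numerator = 84*4 + 58*7 + 82*6 + 74*8 + 71*10 + 73*5 = 2901
Denominator = 4 + 7 + 6 + 8 + 10 + 5 = 40
WM = 2901/40 = 72.5250

WM = 72.5250


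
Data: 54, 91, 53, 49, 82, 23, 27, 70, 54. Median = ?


Sorted: 23, 27, 49, 53, 54, 54, 70, 82, 91
n = 9 (odd)
Middle value = 54

Median = 54


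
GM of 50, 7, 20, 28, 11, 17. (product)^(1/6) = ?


Product = 50 × 7 × 20 × 28 × 11 × 17 = 36652000
GM = 36652000^(1/6) = 18.2256

GM = 18.2256


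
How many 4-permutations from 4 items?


P(4,4) = 4!/0!
= 24/1
= 24

P(4,4) = 24


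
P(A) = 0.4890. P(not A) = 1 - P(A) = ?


P(not A) = 1 - 0.4890 = 0.5110

P(not A) = 0.5110


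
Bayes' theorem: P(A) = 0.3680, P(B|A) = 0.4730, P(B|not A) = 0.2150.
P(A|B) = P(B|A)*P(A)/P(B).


P(B) = P(B|A)*P(A) + P(B|A')*P(A')
= 0.4730*0.3680 + 0.2150*0.6320
= 0.174064 + 0.135880 = 0.309944
P(A|B) = 0.174064/0.309944 = 0.5616

P(A|B) = 0.5616


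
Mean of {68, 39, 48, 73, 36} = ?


Sum = 68 + 39 + 48 + 73 + 36 = 264
n = 5
Mean = 264/5 = 52.8000

Mean = 52.8000


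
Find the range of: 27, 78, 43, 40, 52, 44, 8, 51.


Max = 78, Min = 8
Range = 78 - 8 = 70

Range = 70


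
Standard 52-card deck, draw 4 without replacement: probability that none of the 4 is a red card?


P(no red cards) = (26/52) × (25/51) × (24/50) × (23/49)
= 0.0552

P = 0.0552


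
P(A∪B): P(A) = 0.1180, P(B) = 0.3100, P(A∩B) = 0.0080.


P(A∪B) = 0.1180 + 0.3100 - 0.0080
= 0.4280 - 0.0080
= 0.4200

P(A∪B) = 0.4200


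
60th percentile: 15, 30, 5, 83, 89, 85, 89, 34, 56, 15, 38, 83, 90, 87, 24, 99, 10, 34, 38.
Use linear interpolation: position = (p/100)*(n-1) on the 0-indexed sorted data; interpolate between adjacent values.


Sorted: 5, 10, 15, 15, 24, 30, 34, 34, 38, 38, 56, 83, 83, 85, 87, 89, 89, 90, 99
n = 19
Index = 60/100 * 18 = 10.8000
Lower = data[10] = 56, Upper = data[11] = 83
P60 = 56 + 0.8000*(27) = 77.6000

P60 = 77.6000


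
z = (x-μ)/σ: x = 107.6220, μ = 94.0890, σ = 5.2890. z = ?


z = (107.6220 - 94.0890)/5.2890
= 13.5330/5.2890
= 2.5587

z = 2.5587


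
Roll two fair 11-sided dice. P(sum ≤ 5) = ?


Total outcomes = 11×11 = 121
Favorable (sum ≤ 5): 10
P = 10/121 = 0.0826

P = 0.0826


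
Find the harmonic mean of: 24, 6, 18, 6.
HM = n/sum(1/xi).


Sum of reciprocals = 1/24 + 1/6 + 1/18 + 1/6 = 0.430556
HM = 4/0.430556 = 9.2903

HM = 9.2903


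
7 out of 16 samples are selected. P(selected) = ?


P = 7/16 = 0.4375

P = 0.4375


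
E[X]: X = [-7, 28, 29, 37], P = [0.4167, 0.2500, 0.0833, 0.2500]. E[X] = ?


E[X] = -7*0.4167 + 28*0.2500 + 29*0.0833 + 37*0.2500
= -2.9169 + 7.0000 + 2.4157 + 9.2500
= 15.7488

E[X] = 15.7488


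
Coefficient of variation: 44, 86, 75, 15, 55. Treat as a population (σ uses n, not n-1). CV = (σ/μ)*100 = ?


Mean = 55.0000
SD = 24.8274
CV = (24.8274/55.0000)*100 = 45.1407%

CV = 45.1407%


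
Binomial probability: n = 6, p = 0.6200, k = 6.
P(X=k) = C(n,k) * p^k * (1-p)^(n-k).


C(6,6) = 1
p^6 = 0.056800
(1-p)^0 = 1.000000
P = 1 * 0.056800 * 1.000000 = 0.0568

P(X=6) = 0.0568


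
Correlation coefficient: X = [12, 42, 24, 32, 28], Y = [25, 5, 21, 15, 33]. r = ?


Mean X = 27.6000, Mean Y = 19.8000
SD X = 9.830565, SD Y = 9.431861
Cov = -62.880000
r = -62.880000/(9.830565*9.431861) = -0.6782

r = -0.6782


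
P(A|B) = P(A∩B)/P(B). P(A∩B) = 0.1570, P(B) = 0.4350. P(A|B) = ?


P(A|B) = 0.1570/0.4350 = 0.3609

P(A|B) = 0.3609


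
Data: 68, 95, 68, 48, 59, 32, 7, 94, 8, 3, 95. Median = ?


Sorted: 3, 7, 8, 32, 48, 59, 68, 68, 94, 95, 95
n = 11 (odd)
Middle value = 59

Median = 59


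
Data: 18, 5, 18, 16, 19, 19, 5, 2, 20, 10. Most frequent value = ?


Frequencies: 2:1, 5:2, 10:1, 16:1, 18:2, 19:2, 20:1
Max frequency = 2
Mode = 5, 18, 19

Mode = 5, 18, 19


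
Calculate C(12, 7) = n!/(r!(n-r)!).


C(12,7) = 12!/(7! × 5!)
= 479001600/(5040 × 120)
= 792

C(12,7) = 792


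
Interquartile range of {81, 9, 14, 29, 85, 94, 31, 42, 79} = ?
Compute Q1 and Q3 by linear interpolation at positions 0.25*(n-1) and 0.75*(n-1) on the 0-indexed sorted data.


Sorted: 9, 14, 29, 31, 42, 79, 81, 85, 94
Q1 (25th %ile) = 29.0000
Q3 (75th %ile) = 81.0000
IQR = 81.0000 - 29.0000 = 52.0000

IQR = 52.0000


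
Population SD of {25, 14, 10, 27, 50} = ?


Mean = 25.2000
Variance = 194.9600
SD = sqrt(194.9600) = 13.9628

SD = 13.9628


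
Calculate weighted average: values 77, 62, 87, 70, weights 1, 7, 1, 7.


Numerator = 77*1 + 62*7 + 87*1 + 70*7 = 1088
Denominator = 1 + 7 + 1 + 7 = 16
WM = 1088/16 = 68.0000

WM = 68.0000


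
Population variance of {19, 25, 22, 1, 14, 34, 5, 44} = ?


Mean = 20.5000
Squared deviations: 2.2500, 20.2500, 2.2500, 380.2500, 42.2500, 182.2500, 240.2500, 552.2500
Sum = 1422.0000
Variance = 1422.0000/8 = 177.7500

Variance = 177.7500


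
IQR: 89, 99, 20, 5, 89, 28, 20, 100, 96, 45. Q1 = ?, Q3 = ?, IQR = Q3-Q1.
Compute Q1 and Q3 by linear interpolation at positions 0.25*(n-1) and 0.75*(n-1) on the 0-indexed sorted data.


Sorted: 5, 20, 20, 28, 45, 89, 89, 96, 99, 100
Q1 (25th %ile) = 22.0000
Q3 (75th %ile) = 94.2500
IQR = 94.2500 - 22.0000 = 72.2500

IQR = 72.2500


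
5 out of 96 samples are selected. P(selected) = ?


P = 5/96 = 0.0521

P = 0.0521


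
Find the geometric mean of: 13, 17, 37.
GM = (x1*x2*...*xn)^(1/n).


Product = 13 × 17 × 37 = 8177
GM = 8177^(1/3) = 20.1464

GM = 20.1464


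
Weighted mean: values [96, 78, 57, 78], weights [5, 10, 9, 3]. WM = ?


Numerator = 96*5 + 78*10 + 57*9 + 78*3 = 2007
Denominator = 5 + 10 + 9 + 3 = 27
WM = 2007/27 = 74.3333

WM = 74.3333


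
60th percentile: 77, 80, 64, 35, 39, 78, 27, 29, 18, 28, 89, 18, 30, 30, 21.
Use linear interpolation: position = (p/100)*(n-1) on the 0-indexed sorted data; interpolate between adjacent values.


Sorted: 18, 18, 21, 27, 28, 29, 30, 30, 35, 39, 64, 77, 78, 80, 89
n = 15
Index = 60/100 * 14 = 8.4000
Lower = data[8] = 35, Upper = data[9] = 39
P60 = 35 + 0.4000*(4) = 36.6000

P60 = 36.6000


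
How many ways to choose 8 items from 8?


C(8,8) = 8!/(8! × 0!)
= 40320/(40320 × 1)
= 1

C(8,8) = 1


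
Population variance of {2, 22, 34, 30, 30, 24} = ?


Mean = 23.6667
Squared deviations: 469.4444, 2.7778, 106.7778, 40.1111, 40.1111, 0.1111
Sum = 659.3333
Variance = 659.3333/6 = 109.8889

Variance = 109.8889


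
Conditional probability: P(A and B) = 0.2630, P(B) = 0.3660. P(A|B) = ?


P(A|B) = 0.2630/0.3660 = 0.7186

P(A|B) = 0.7186


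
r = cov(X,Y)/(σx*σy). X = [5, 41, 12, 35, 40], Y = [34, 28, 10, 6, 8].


Mean X = 26.6000, Mean Y = 17.2000
SD X = 15.081114, SD Y = 11.496086
Cov = -63.920000
r = -63.920000/(15.081114*11.496086) = -0.3687

r = -0.3687


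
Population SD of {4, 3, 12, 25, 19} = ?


Mean = 12.6000
Variance = 72.2400
SD = sqrt(72.2400) = 8.4994

SD = 8.4994


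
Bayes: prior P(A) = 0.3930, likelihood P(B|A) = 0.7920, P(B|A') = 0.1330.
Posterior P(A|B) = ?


P(B) = P(B|A)*P(A) + P(B|A')*P(A')
= 0.7920*0.3930 + 0.1330*0.6070
= 0.311256 + 0.080731 = 0.391987
P(A|B) = 0.311256/0.391987 = 0.7940

P(A|B) = 0.7940


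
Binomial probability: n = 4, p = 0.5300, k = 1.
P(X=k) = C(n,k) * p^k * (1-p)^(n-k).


C(4,1) = 4
p^1 = 0.530000
(1-p)^3 = 0.103823
P = 4 * 0.530000 * 0.103823 = 0.2201

P(X=1) = 0.2201


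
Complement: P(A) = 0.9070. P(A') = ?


P(not A) = 1 - 0.9070 = 0.0930

P(not A) = 0.0930


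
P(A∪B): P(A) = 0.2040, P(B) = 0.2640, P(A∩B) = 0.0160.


P(A∪B) = 0.2040 + 0.2640 - 0.0160
= 0.4680 - 0.0160
= 0.4520

P(A∪B) = 0.4520


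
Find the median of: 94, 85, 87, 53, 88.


Sorted: 53, 85, 87, 88, 94
n = 5 (odd)
Middle value = 87

Median = 87


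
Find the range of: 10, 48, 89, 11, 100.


Max = 100, Min = 10
Range = 100 - 10 = 90

Range = 90


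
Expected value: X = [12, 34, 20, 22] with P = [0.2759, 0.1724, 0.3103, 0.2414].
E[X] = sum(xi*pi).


E[X] = 12*0.2759 + 34*0.1724 + 20*0.3103 + 22*0.2414
= 3.3108 + 5.8616 + 6.2060 + 5.3108
= 20.6892

E[X] = 20.6892


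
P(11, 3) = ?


P(11,3) = 11!/8!
= 39916800/40320
= 990

P(11,3) = 990


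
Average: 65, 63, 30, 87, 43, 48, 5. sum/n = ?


Sum = 65 + 63 + 30 + 87 + 43 + 48 + 5 = 341
n = 7
Mean = 341/7 = 48.7143

Mean = 48.7143


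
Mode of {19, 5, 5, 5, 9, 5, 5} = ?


Frequencies: 5:5, 9:1, 19:1
Max frequency = 5
Mode = 5

Mode = 5


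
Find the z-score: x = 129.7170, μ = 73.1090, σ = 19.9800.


z = (129.7170 - 73.1090)/19.9800
= 56.6080/19.9800
= 2.8332

z = 2.8332


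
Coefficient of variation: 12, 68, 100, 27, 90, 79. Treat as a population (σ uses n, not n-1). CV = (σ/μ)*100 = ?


Mean = 62.6667
SD = 32.3402
CV = (32.3402/62.6667)*100 = 51.6067%

CV = 51.6067%


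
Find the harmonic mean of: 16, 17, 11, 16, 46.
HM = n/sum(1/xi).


Sum of reciprocals = 1/16 + 1/17 + 1/11 + 1/16 + 1/46 = 0.296472
HM = 5/0.296472 = 16.8650

HM = 16.8650


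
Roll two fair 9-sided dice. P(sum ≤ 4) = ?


Total outcomes = 9×9 = 81
Favorable (sum ≤ 4): 6
P = 6/81 = 0.0741

P = 0.0741


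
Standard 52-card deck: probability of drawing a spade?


13 spades in 52 cards
P = 13/52 = 0.2500

P = 0.2500


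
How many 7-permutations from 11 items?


P(11,7) = 11!/4!
= 39916800/24
= 1663200

P(11,7) = 1663200


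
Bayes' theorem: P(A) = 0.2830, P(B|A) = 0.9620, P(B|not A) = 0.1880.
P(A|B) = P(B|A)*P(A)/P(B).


P(B) = P(B|A)*P(A) + P(B|A')*P(A')
= 0.9620*0.2830 + 0.1880*0.7170
= 0.272246 + 0.134796 = 0.407042
P(A|B) = 0.272246/0.407042 = 0.6688

P(A|B) = 0.6688


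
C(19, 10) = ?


C(19,10) = 19!/(10! × 9!)
= 121645100408832000/(3628800 × 362880)
= 92378

C(19,10) = 92378


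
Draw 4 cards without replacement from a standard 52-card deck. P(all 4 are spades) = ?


P(all spades) = (13/52) × (12/51) × (11/50) × (10/49)
= 0.0026

P = 0.0026


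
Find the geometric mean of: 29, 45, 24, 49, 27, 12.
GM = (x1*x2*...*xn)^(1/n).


Product = 29 × 45 × 24 × 49 × 27 × 12 = 497236320
GM = 497236320^(1/6) = 28.1467

GM = 28.1467


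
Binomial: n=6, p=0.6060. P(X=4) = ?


C(6,4) = 15
p^4 = 0.134862
(1-p)^2 = 0.155236
P = 15 * 0.134862 * 0.155236 = 0.3140

P(X=4) = 0.3140


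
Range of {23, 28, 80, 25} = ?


Max = 80, Min = 23
Range = 80 - 23 = 57

Range = 57


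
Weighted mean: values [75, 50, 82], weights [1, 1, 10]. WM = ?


Numerator = 75*1 + 50*1 + 82*10 = 945
Denominator = 1 + 1 + 10 = 12
WM = 945/12 = 78.7500

WM = 78.7500


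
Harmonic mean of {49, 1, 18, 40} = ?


Sum of reciprocals = 1/49 + 1/1 + 1/18 + 1/40 = 1.100964
HM = 4/1.100964 = 3.6332

HM = 3.6332


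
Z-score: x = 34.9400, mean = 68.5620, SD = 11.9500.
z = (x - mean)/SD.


z = (34.9400 - 68.5620)/11.9500
= -33.6220/11.9500
= -2.8136

z = -2.8136


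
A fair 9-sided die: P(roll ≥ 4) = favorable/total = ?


Favorable outcomes (roll ≥ 4): 6
Total outcomes = 9
P = 6/9 = 0.6667

P = 0.6667


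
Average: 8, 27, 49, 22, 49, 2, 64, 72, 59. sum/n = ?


Sum = 8 + 27 + 49 + 22 + 49 + 2 + 64 + 72 + 59 = 352
n = 9
Mean = 352/9 = 39.1111

Mean = 39.1111


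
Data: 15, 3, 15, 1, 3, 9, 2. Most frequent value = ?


Frequencies: 1:1, 2:1, 3:2, 9:1, 15:2
Max frequency = 2
Mode = 3, 15

Mode = 3, 15


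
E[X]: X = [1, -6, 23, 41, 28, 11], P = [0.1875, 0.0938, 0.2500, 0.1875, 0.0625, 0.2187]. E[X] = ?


E[X] = 1*0.1875 - 6*0.0938 + 23*0.2500 + 41*0.1875 + 28*0.0625 + 11*0.2187
= 0.1875 - 0.5628 + 5.7500 + 7.6875 + 1.7500 + 2.4057
= 17.2179

E[X] = 17.2179


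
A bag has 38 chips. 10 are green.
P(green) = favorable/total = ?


P = 10/38 = 0.2632

P = 0.2632


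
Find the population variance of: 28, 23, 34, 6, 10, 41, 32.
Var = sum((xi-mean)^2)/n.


Mean = 24.8571
Squared deviations: 9.8776, 3.4490, 83.5918, 355.5918, 220.7347, 260.5918, 51.0204
Sum = 984.8571
Variance = 984.8571/7 = 140.6939

Variance = 140.6939


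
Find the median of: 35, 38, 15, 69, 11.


Sorted: 11, 15, 35, 38, 69
n = 5 (odd)
Middle value = 35

Median = 35


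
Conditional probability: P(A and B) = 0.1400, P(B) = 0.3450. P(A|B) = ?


P(A|B) = 0.1400/0.3450 = 0.4058

P(A|B) = 0.4058


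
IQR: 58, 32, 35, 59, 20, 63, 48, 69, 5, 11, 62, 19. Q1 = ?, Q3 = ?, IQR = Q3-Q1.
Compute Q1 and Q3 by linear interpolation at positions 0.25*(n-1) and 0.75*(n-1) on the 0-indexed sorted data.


Sorted: 5, 11, 19, 20, 32, 35, 48, 58, 59, 62, 63, 69
Q1 (25th %ile) = 19.7500
Q3 (75th %ile) = 59.7500
IQR = 59.7500 - 19.7500 = 40.0000

IQR = 40.0000


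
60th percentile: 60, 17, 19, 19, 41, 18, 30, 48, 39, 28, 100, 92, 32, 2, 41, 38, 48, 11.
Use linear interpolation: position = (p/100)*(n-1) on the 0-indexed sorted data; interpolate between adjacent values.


Sorted: 2, 11, 17, 18, 19, 19, 28, 30, 32, 38, 39, 41, 41, 48, 48, 60, 92, 100
n = 18
Index = 60/100 * 17 = 10.2000
Lower = data[10] = 39, Upper = data[11] = 41
P60 = 39 + 0.2000*(2) = 39.4000

P60 = 39.4000


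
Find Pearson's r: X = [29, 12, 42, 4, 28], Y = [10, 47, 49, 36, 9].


Mean X = 23.0000, Mean Y = 30.2000
SD X = 13.446189, SD Y = 17.474553
Cov = -33.000000
r = -33.000000/(13.446189*17.474553) = -0.1404

r = -0.1404


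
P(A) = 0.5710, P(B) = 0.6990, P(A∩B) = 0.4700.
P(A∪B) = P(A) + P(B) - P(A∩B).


P(A∪B) = 0.5710 + 0.6990 - 0.4700
= 1.2700 - 0.4700
= 0.8000

P(A∪B) = 0.8000


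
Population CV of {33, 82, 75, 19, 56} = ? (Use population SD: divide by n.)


Mean = 53.0000
SD = 24.0416
CV = (24.0416/53.0000)*100 = 45.3616%

CV = 45.3616%


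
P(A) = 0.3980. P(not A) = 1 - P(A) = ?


P(not A) = 1 - 0.3980 = 0.6020

P(not A) = 0.6020


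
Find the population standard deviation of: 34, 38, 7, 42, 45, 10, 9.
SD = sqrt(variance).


Mean = 26.4286
Variance = 247.1020
SD = sqrt(247.1020) = 15.7195

SD = 15.7195


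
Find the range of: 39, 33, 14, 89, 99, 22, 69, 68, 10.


Max = 99, Min = 10
Range = 99 - 10 = 89

Range = 89


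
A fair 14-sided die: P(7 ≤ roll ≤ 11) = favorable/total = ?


Favorable outcomes (7 ≤ roll ≤ 11): 5
Total outcomes = 14
P = 5/14 = 0.3571

P = 0.3571


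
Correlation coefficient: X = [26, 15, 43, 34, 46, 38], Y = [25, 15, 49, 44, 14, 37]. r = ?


Mean X = 33.6667, Mean Y = 30.6667
SD X = 10.530379, SD Y = 13.597385
Cov = 55.555556
r = 55.555556/(10.530379*13.597385) = 0.3880

r = 0.3880


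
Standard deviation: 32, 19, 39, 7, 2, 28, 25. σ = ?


Mean = 21.7143
Variance = 152.4898
SD = sqrt(152.4898) = 12.3487

SD = 12.3487


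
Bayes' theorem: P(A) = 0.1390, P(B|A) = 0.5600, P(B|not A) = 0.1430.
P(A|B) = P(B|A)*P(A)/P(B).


P(B) = P(B|A)*P(A) + P(B|A')*P(A')
= 0.5600*0.1390 + 0.1430*0.8610
= 0.077840 + 0.123123 = 0.200963
P(A|B) = 0.077840/0.200963 = 0.3873

P(A|B) = 0.3873


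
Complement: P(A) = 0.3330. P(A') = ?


P(not A) = 1 - 0.3330 = 0.6670

P(not A) = 0.6670


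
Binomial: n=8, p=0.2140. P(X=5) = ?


C(8,5) = 56
p^5 = 0.000449
(1-p)^3 = 0.485588
P = 56 * 0.000449 * 0.485588 = 0.0122

P(X=5) = 0.0122


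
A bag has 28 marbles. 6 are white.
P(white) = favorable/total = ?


P = 6/28 = 0.2143

P = 0.2143


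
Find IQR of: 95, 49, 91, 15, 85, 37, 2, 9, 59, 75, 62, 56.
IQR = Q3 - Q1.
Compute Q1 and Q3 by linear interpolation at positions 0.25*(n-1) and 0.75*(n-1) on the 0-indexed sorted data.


Sorted: 2, 9, 15, 37, 49, 56, 59, 62, 75, 85, 91, 95
Q1 (25th %ile) = 31.5000
Q3 (75th %ile) = 77.5000
IQR = 77.5000 - 31.5000 = 46.0000

IQR = 46.0000


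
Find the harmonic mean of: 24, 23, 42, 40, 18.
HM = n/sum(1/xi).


Sum of reciprocals = 1/24 + 1/23 + 1/42 + 1/40 + 1/18 = 0.189510
HM = 5/0.189510 = 26.3838

HM = 26.3838


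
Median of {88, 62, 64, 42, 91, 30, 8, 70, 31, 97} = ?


Sorted: 8, 30, 31, 42, 62, 64, 70, 88, 91, 97
n = 10 (even)
Middle values: 62 and 64
Median = (62+64)/2 = 63.0000

Median = 63.0000


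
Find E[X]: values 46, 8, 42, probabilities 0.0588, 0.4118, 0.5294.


E[X] = 46*0.0588 + 8*0.4118 + 42*0.5294
= 2.7048 + 3.2944 + 22.2348
= 28.2340

E[X] = 28.2340


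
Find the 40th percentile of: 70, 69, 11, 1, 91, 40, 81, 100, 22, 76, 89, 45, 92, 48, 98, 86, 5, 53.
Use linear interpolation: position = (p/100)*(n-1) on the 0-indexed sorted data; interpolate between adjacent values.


Sorted: 1, 5, 11, 22, 40, 45, 48, 53, 69, 70, 76, 81, 86, 89, 91, 92, 98, 100
n = 18
Index = 40/100 * 17 = 6.8000
Lower = data[6] = 48, Upper = data[7] = 53
P40 = 48 + 0.8000*(5) = 52.0000

P40 = 52.0000


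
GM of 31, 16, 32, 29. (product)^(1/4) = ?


Product = 31 × 16 × 32 × 29 = 460288
GM = 460288^(1/4) = 26.0470

GM = 26.0470


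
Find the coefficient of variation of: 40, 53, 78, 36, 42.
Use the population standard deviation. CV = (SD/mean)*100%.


Mean = 49.8000
SD = 15.1842
CV = (15.1842/49.8000)*100 = 30.4904%

CV = 30.4904%


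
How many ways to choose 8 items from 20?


C(20,8) = 20!/(8! × 12!)
= 2432902008176640000/(40320 × 479001600)
= 125970

C(20,8) = 125970


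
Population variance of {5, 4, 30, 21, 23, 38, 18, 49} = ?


Mean = 23.5000
Squared deviations: 342.2500, 380.2500, 42.2500, 6.2500, 0.2500, 210.2500, 30.2500, 650.2500
Sum = 1662.0000
Variance = 1662.0000/8 = 207.7500

Variance = 207.7500


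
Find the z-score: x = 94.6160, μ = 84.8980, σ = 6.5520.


z = (94.6160 - 84.8980)/6.5520
= 9.7180/6.5520
= 1.4832

z = 1.4832


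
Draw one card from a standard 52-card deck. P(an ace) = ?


4 aces in 52 cards
P = 4/52 = 0.0769

P = 0.0769


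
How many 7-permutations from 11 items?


P(11,7) = 11!/4!
= 39916800/24
= 1663200

P(11,7) = 1663200


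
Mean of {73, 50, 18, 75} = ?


Sum = 73 + 50 + 18 + 75 = 216
n = 4
Mean = 216/4 = 54.0000

Mean = 54.0000


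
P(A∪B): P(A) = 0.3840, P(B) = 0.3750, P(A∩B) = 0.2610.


P(A∪B) = 0.3840 + 0.3750 - 0.2610
= 0.7590 - 0.2610
= 0.4980

P(A∪B) = 0.4980


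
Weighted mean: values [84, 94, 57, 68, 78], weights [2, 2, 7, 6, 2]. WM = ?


Numerator = 84*2 + 94*2 + 57*7 + 68*6 + 78*2 = 1319
Denominator = 2 + 2 + 7 + 6 + 2 = 19
WM = 1319/19 = 69.4211

WM = 69.4211


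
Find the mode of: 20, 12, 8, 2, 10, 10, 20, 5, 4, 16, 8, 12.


Frequencies: 2:1, 4:1, 5:1, 8:2, 10:2, 12:2, 16:1, 20:2
Max frequency = 2
Mode = 8, 10, 12, 20

Mode = 8, 10, 12, 20


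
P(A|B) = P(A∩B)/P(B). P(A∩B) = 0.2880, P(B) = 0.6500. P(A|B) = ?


P(A|B) = 0.2880/0.6500 = 0.4431

P(A|B) = 0.4431


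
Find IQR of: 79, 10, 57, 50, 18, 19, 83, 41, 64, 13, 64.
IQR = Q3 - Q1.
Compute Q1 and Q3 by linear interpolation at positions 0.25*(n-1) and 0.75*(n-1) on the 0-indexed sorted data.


Sorted: 10, 13, 18, 19, 41, 50, 57, 64, 64, 79, 83
Q1 (25th %ile) = 18.5000
Q3 (75th %ile) = 64.0000
IQR = 64.0000 - 18.5000 = 45.5000

IQR = 45.5000


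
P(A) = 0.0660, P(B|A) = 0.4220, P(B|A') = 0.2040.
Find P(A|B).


P(B) = P(B|A)*P(A) + P(B|A')*P(A')
= 0.4220*0.0660 + 0.2040*0.9340
= 0.027852 + 0.190536 = 0.218388
P(A|B) = 0.027852/0.218388 = 0.1275

P(A|B) = 0.1275


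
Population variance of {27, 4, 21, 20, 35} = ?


Mean = 21.4000
Squared deviations: 31.3600, 302.7600, 0.1600, 1.9600, 184.9600
Sum = 521.2000
Variance = 521.2000/5 = 104.2400

Variance = 104.2400


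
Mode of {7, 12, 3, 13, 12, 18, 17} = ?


Frequencies: 3:1, 7:1, 12:2, 13:1, 17:1, 18:1
Max frequency = 2
Mode = 12

Mode = 12


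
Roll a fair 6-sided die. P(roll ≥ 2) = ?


Favorable outcomes (roll ≥ 2): 5
Total outcomes = 6
P = 5/6 = 0.8333

P = 0.8333


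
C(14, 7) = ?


C(14,7) = 14!/(7! × 7!)
= 87178291200/(5040 × 5040)
= 3432

C(14,7) = 3432


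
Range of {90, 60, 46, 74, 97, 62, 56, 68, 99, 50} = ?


Max = 99, Min = 46
Range = 99 - 46 = 53

Range = 53


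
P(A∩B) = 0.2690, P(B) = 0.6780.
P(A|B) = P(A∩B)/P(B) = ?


P(A|B) = 0.2690/0.6780 = 0.3968

P(A|B) = 0.3968


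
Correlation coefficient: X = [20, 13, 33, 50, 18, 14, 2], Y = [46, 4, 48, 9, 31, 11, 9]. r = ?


Mean X = 21.4286, Mean Y = 22.5714
SD X = 14.480106, SD Y = 17.376973
Cov = 50.040816
r = 50.040816/(14.480106*17.376973) = 0.1989

r = 0.1989


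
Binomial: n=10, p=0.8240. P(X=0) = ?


C(10,0) = 1
p^0 = 1.000000
(1-p)^10 = 2.851850e-08
P = 1 * 1.000000 * 2.851850e-08 = 2.8518e-08

P(X=0) = 2.8518e-08


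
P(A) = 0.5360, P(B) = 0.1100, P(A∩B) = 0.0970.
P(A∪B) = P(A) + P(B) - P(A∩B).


P(A∪B) = 0.5360 + 0.1100 - 0.0970
= 0.6460 - 0.0970
= 0.5490

P(A∪B) = 0.5490


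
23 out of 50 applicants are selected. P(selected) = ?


P = 23/50 = 0.4600

P = 0.4600


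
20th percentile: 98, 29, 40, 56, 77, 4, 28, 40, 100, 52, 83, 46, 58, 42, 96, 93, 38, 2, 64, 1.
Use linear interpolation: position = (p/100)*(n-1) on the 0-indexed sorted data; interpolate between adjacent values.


Sorted: 1, 2, 4, 28, 29, 38, 40, 40, 42, 46, 52, 56, 58, 64, 77, 83, 93, 96, 98, 100
n = 20
Index = 20/100 * 19 = 3.8000
Lower = data[3] = 28, Upper = data[4] = 29
P20 = 28 + 0.8000*(1) = 28.8000

P20 = 28.8000


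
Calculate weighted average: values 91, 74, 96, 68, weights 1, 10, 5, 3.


Numerator = 91*1 + 74*10 + 96*5 + 68*3 = 1515
Denominator = 1 + 10 + 5 + 3 = 19
WM = 1515/19 = 79.7368

WM = 79.7368


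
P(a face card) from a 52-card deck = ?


12 face cards in 52 cards
P = 12/52 = 0.2308

P = 0.2308


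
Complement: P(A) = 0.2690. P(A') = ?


P(not A) = 1 - 0.2690 = 0.7310

P(not A) = 0.7310


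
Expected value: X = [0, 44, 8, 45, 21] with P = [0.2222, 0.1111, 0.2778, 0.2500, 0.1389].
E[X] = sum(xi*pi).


E[X] = 0*0.2222 + 44*0.1111 + 8*0.2778 + 45*0.2500 + 21*0.1389
= 0 + 4.8884 + 2.2224 + 11.2500 + 2.9169
= 21.2777

E[X] = 21.2777


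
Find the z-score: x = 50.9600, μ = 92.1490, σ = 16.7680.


z = (50.9600 - 92.1490)/16.7680
= -41.1890/16.7680
= -2.4564

z = -2.4564


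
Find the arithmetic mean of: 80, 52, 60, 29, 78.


Sum = 80 + 52 + 60 + 29 + 78 = 299
n = 5
Mean = 299/5 = 59.8000

Mean = 59.8000


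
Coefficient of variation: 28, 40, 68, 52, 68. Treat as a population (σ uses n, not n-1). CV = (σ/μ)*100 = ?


Mean = 51.2000
SD = 15.6767
CV = (15.6767/51.2000)*100 = 30.6186%

CV = 30.6186%


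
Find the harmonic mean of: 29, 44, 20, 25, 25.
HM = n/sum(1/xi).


Sum of reciprocals = 1/29 + 1/44 + 1/20 + 1/25 + 1/25 = 0.187210
HM = 5/0.187210 = 26.7080

HM = 26.7080


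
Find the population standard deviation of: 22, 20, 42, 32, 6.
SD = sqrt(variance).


Mean = 24.4000
Variance = 146.2400
SD = sqrt(146.2400) = 12.0930

SD = 12.0930


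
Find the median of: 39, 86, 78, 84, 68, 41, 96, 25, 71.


Sorted: 25, 39, 41, 68, 71, 78, 84, 86, 96
n = 9 (odd)
Middle value = 71

Median = 71


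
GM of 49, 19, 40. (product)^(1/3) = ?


Product = 49 × 19 × 40 = 37240
GM = 37240^(1/3) = 33.3941

GM = 33.3941


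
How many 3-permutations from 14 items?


P(14,3) = 14!/11!
= 87178291200/39916800
= 2184

P(14,3) = 2184


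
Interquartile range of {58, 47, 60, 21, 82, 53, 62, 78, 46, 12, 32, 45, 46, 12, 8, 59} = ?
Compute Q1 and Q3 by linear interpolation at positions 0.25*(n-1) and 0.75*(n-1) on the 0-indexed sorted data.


Sorted: 8, 12, 12, 21, 32, 45, 46, 46, 47, 53, 58, 59, 60, 62, 78, 82
Q1 (25th %ile) = 29.2500
Q3 (75th %ile) = 59.2500
IQR = 59.2500 - 29.2500 = 30.0000

IQR = 30.0000


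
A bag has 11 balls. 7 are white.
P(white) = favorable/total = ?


P = 7/11 = 0.6364

P = 0.6364


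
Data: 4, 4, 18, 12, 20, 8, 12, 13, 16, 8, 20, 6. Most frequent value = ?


Frequencies: 4:2, 6:1, 8:2, 12:2, 13:1, 16:1, 18:1, 20:2
Max frequency = 2
Mode = 4, 8, 12, 20

Mode = 4, 8, 12, 20


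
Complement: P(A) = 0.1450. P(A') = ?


P(not A) = 1 - 0.1450 = 0.8550

P(not A) = 0.8550


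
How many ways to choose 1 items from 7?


C(7,1) = 7!/(1! × 6!)
= 5040/(1 × 720)
= 7

C(7,1) = 7


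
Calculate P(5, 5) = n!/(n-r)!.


P(5,5) = 5!/0!
= 120/1
= 120

P(5,5) = 120


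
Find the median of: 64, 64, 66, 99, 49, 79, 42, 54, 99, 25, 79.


Sorted: 25, 42, 49, 54, 64, 64, 66, 79, 79, 99, 99
n = 11 (odd)
Middle value = 64

Median = 64


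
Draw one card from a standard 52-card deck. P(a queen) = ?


4 queens in 52 cards
P = 4/52 = 0.0769

P = 0.0769


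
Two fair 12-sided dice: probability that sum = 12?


Total outcomes = 12×12 = 144
Favorable (sum = 12): 11
P = 11/144 = 0.0764

P = 0.0764


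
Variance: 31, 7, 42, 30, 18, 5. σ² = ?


Mean = 22.1667
Squared deviations: 78.0278, 230.0278, 393.3611, 61.3611, 17.3611, 294.6944
Sum = 1074.8333
Variance = 1074.8333/6 = 179.1389

Variance = 179.1389


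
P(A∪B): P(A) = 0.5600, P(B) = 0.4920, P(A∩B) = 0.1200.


P(A∪B) = 0.5600 + 0.4920 - 0.1200
= 1.0520 - 0.1200
= 0.9320

P(A∪B) = 0.9320


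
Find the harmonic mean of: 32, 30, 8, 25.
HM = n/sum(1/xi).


Sum of reciprocals = 1/32 + 1/30 + 1/8 + 1/25 = 0.229583
HM = 4/0.229583 = 17.4229

HM = 17.4229


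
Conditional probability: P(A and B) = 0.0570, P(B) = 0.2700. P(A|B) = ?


P(A|B) = 0.0570/0.2700 = 0.2111

P(A|B) = 0.2111


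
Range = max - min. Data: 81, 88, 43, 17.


Max = 88, Min = 17
Range = 88 - 17 = 71

Range = 71


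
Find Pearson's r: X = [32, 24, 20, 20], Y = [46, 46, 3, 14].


Mean X = 24.0000, Mean Y = 27.2500
SD X = 4.898979, SD Y = 19.149086
Cov = 75.000000
r = 75.000000/(4.898979*19.149086) = 0.7995

r = 0.7995


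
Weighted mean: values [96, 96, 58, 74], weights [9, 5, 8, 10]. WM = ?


Numerator = 96*9 + 96*5 + 58*8 + 74*10 = 2548
Denominator = 9 + 5 + 8 + 10 = 32
WM = 2548/32 = 79.6250

WM = 79.6250


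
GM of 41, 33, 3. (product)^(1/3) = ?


Product = 41 × 33 × 3 = 4059
GM = 4059^(1/3) = 15.9517

GM = 15.9517


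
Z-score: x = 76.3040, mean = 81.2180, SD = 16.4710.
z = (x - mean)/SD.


z = (76.3040 - 81.2180)/16.4710
= -4.9140/16.4710
= -0.2983

z = -0.2983


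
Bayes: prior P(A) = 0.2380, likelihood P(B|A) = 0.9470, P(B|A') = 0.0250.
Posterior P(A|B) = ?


P(B) = P(B|A)*P(A) + P(B|A')*P(A')
= 0.9470*0.2380 + 0.0250*0.7620
= 0.225386 + 0.019050 = 0.244436
P(A|B) = 0.225386/0.244436 = 0.9221

P(A|B) = 0.9221


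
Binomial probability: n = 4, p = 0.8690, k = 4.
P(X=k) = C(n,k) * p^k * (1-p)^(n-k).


C(4,4) = 1
p^4 = 0.570268
(1-p)^0 = 1.000000
P = 1 * 0.570268 * 1.000000 = 0.5703

P(X=4) = 0.5703


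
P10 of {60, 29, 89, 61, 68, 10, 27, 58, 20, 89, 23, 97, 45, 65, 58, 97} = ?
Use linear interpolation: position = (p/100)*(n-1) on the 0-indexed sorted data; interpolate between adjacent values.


Sorted: 10, 20, 23, 27, 29, 45, 58, 58, 60, 61, 65, 68, 89, 89, 97, 97
n = 16
Index = 10/100 * 15 = 1.5000
Lower = data[1] = 20, Upper = data[2] = 23
P10 = 20 + 0.5000*(3) = 21.5000

P10 = 21.5000


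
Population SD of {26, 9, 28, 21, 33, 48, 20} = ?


Mean = 26.4286
Variance = 126.5306
SD = sqrt(126.5306) = 11.2486

SD = 11.2486


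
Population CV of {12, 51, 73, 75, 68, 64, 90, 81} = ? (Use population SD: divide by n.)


Mean = 64.2500
SD = 22.5153
CV = (22.5153/64.2500)*100 = 35.0432%

CV = 35.0432%


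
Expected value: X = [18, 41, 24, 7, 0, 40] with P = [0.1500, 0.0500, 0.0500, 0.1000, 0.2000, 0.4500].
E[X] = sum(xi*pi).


E[X] = 18*0.1500 + 41*0.0500 + 24*0.0500 + 7*0.1000 + 0*0.2000 + 40*0.4500
= 2.7000 + 2.0500 + 1.2000 + 0.7000 + 0 + 18.0000
= 24.6500

E[X] = 24.6500


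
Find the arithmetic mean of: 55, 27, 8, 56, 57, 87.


Sum = 55 + 27 + 8 + 56 + 57 + 87 = 290
n = 6
Mean = 290/6 = 48.3333

Mean = 48.3333


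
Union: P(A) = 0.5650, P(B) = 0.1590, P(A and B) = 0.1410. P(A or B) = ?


P(A∪B) = 0.5650 + 0.1590 - 0.1410
= 0.7240 - 0.1410
= 0.5830

P(A∪B) = 0.5830


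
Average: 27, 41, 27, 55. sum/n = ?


Sum = 27 + 41 + 27 + 55 = 150
n = 4
Mean = 150/4 = 37.5000

Mean = 37.5000


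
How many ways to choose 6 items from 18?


C(18,6) = 18!/(6! × 12!)
= 6402373705728000/(720 × 479001600)
= 18564

C(18,6) = 18564


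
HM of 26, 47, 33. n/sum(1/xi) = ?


Sum of reciprocals = 1/26 + 1/47 + 1/33 = 0.090041
HM = 3/0.090041 = 33.3181

HM = 33.3181


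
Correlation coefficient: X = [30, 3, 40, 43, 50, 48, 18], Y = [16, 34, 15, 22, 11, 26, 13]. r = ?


Mean X = 33.1429, Mean Y = 19.5714
SD X = 16.021669, SD Y = 7.613093
Cov = -54.367347
r = -54.367347/(16.021669*7.613093) = -0.4457

r = -0.4457


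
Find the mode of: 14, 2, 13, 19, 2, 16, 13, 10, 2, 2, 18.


Frequencies: 2:4, 10:1, 13:2, 14:1, 16:1, 18:1, 19:1
Max frequency = 4
Mode = 2

Mode = 2


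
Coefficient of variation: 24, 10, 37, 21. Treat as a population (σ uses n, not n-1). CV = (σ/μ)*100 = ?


Mean = 23.0000
SD = 9.6177
CV = (9.6177/23.0000)*100 = 41.8161%

CV = 41.8161%


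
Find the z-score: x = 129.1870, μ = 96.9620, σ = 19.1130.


z = (129.1870 - 96.9620)/19.1130
= 32.2250/19.1130
= 1.6860

z = 1.6860


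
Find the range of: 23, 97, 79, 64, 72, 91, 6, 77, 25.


Max = 97, Min = 6
Range = 97 - 6 = 91

Range = 91


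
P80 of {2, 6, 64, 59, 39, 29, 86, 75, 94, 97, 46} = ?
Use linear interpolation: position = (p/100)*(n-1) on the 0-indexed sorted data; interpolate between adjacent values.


Sorted: 2, 6, 29, 39, 46, 59, 64, 75, 86, 94, 97
n = 11
Index = 80/100 * 10 = 8.0000
Lower = data[8] = 86, Upper = data[9] = 94
P80 = 86 + 0*(8) = 86.0000

P80 = 86.0000


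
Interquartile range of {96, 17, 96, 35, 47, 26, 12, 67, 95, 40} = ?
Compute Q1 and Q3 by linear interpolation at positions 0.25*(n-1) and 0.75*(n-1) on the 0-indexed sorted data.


Sorted: 12, 17, 26, 35, 40, 47, 67, 95, 96, 96
Q1 (25th %ile) = 28.2500
Q3 (75th %ile) = 88.0000
IQR = 88.0000 - 28.2500 = 59.7500

IQR = 59.7500


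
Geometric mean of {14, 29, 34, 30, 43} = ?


Product = 14 × 29 × 34 × 30 × 43 = 17807160
GM = 17807160^(1/5) = 28.1915

GM = 28.1915


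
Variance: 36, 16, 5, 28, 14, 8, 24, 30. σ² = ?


Mean = 20.1250
Squared deviations: 252.0156, 17.0156, 228.7656, 62.0156, 37.5156, 147.0156, 15.0156, 97.5156
Sum = 856.8750
Variance = 856.8750/8 = 107.1094

Variance = 107.1094


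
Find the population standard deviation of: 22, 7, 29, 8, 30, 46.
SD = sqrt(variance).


Mean = 23.6667
Variance = 182.2222
SD = sqrt(182.2222) = 13.4990

SD = 13.4990


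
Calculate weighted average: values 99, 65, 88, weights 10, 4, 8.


Numerator = 99*10 + 65*4 + 88*8 = 1954
Denominator = 10 + 4 + 8 = 22
WM = 1954/22 = 88.8182

WM = 88.8182


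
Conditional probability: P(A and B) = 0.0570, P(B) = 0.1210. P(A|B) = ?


P(A|B) = 0.0570/0.1210 = 0.4711

P(A|B) = 0.4711


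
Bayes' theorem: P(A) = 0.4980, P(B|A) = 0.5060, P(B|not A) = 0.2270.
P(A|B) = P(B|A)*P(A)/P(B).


P(B) = P(B|A)*P(A) + P(B|A')*P(A')
= 0.5060*0.4980 + 0.2270*0.5020
= 0.251988 + 0.113954 = 0.365942
P(A|B) = 0.251988/0.365942 = 0.6886

P(A|B) = 0.6886


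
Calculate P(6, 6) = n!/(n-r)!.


P(6,6) = 6!/0!
= 720/1
= 720

P(6,6) = 720


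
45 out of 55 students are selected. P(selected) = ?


P = 45/55 = 0.8182

P = 0.8182


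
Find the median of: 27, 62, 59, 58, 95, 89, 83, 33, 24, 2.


Sorted: 2, 24, 27, 33, 58, 59, 62, 83, 89, 95
n = 10 (even)
Middle values: 58 and 59
Median = (58+59)/2 = 58.5000

Median = 58.5000


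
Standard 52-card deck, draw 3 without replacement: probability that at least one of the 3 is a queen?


P(at least one) = 1 - P(none)
P(none) = (48/52) × (47/51) × (46/50) = 0.782624
P(at least one) = 1 - 0.782624 = 0.2174

P = 0.2174


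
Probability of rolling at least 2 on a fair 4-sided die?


Favorable outcomes (roll ≥ 2): 3
Total outcomes = 4
P = 3/4 = 0.7500

P = 0.7500


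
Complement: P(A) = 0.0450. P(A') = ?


P(not A) = 1 - 0.0450 = 0.9550

P(not A) = 0.9550


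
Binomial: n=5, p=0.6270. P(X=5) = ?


C(5,5) = 1
p^5 = 0.096903
(1-p)^0 = 1.000000
P = 1 * 0.096903 * 1.000000 = 0.0969

P(X=5) = 0.0969


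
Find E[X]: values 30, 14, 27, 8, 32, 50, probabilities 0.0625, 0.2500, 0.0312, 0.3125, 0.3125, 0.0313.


E[X] = 30*0.0625 + 14*0.2500 + 27*0.0312 + 8*0.3125 + 32*0.3125 + 50*0.0313
= 1.8750 + 3.5000 + 0.8424 + 2.5000 + 10.0000 + 1.5650
= 20.2824

E[X] = 20.2824


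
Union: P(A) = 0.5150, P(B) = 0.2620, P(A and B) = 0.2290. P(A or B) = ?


P(A∪B) = 0.5150 + 0.2620 - 0.2290
= 0.7770 - 0.2290
= 0.5480

P(A∪B) = 0.5480


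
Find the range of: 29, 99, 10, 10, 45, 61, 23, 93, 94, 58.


Max = 99, Min = 10
Range = 99 - 10 = 89

Range = 89


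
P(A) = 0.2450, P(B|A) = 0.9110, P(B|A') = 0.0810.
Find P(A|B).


P(B) = P(B|A)*P(A) + P(B|A')*P(A')
= 0.9110*0.2450 + 0.0810*0.7550
= 0.223195 + 0.061155 = 0.284350
P(A|B) = 0.223195/0.284350 = 0.7849

P(A|B) = 0.7849


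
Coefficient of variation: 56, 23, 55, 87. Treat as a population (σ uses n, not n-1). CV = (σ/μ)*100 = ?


Mean = 55.2500
SD = 22.6316
CV = (22.6316/55.2500)*100 = 40.9621%

CV = 40.9621%


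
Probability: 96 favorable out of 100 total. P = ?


P = 96/100 = 0.9600

P = 0.9600


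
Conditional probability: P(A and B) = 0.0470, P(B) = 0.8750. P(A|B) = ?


P(A|B) = 0.0470/0.8750 = 0.0537

P(A|B) = 0.0537


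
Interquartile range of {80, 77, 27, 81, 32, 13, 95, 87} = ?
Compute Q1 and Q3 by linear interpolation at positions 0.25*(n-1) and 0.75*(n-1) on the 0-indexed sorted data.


Sorted: 13, 27, 32, 77, 80, 81, 87, 95
Q1 (25th %ile) = 30.7500
Q3 (75th %ile) = 82.5000
IQR = 82.5000 - 30.7500 = 51.7500

IQR = 51.7500


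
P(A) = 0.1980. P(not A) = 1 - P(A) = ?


P(not A) = 1 - 0.1980 = 0.8020

P(not A) = 0.8020


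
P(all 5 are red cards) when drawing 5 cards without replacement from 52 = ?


P(all red cards) = (26/52) × (25/51) × (24/50) × (23/49) × (22/48)
= 0.0253

P = 0.0253


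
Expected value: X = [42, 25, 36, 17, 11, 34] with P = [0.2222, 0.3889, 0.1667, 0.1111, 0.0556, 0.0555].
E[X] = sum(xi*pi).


E[X] = 42*0.2222 + 25*0.3889 + 36*0.1667 + 17*0.1111 + 11*0.0556 + 34*0.0555
= 9.3324 + 9.7225 + 6.0012 + 1.8887 + 0.6116 + 1.8870
= 29.4434

E[X] = 29.4434


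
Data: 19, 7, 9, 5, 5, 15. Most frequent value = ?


Frequencies: 5:2, 7:1, 9:1, 15:1, 19:1
Max frequency = 2
Mode = 5

Mode = 5
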